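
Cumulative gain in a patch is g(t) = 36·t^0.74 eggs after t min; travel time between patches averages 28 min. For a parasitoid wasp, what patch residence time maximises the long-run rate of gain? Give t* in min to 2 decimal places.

79.69 min

Optimal t* satisfies g'(t*) = g(t*)/(T + t*).
g'(t) = 0.74·36·t^-0.26. Setting 0.74·36·t^-0.26 = 36·t^0.74/(28+t) gives 0.74(28+t) = t, so 0.26·t = 0.74×28.
t* = 0.74×28/0.26 = 79.69 min.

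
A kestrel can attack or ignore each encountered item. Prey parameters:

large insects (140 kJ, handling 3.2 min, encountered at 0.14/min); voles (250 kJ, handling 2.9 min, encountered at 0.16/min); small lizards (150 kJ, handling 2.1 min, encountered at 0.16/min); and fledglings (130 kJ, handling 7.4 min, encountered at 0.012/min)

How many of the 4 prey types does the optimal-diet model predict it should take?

3

Profitabilities (E/h, kJ/min): voles 86.2, small lizards 71.4, large insects 43.8, fledglings 17.6. Add prey in this order while the next type's profitability exceeds the intake rate on those already taken.
Rate on top 1: 27.32. small lizards: 71.4 > 27.32 → include.
Rate on top 2: 35.56. large insects: 43.8 > 35.56 → include.
Rate on top 3: 37.19. fledglings: 17.6 < 37.19 → exclude; stop.
Optimal diet: voles, small lizards, large insects — 3 of 4 types.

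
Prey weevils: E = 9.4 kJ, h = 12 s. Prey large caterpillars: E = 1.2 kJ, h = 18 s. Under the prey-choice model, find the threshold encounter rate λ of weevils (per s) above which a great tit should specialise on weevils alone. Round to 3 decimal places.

0.008 per s

At the threshold, the rate on weevils alone equals the profitability of large caterpillars: λ·9.4/(1 + λ·12) = 1.2/18 = 0.06667.
Rearranging, λ(9.4 − 0.06667×12) = 0.06667, so λ = 0.06667/8.6 = 0.007752 per s.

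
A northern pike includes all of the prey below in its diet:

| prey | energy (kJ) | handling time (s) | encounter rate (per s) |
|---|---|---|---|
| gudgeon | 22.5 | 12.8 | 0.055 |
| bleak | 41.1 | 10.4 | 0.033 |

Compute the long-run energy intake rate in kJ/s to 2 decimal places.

R = (0.055×22.5 + 0.033×41.1) / (1 + 0.055×12.8 + 0.033×10.4) = 2.594/2.047 = 1.267 kJ/s.

1.27 kJ/s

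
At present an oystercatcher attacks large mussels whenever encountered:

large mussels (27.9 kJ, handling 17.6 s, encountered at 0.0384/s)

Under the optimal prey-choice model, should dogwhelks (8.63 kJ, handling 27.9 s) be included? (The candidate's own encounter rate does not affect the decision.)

No

Current rate: (0.0384×27.9)/(1 + 0.0384×17.6) = 0.6393 kJ/s.
dogwhelks: E/h = 8.63/27.9 = 0.3093 kJ/s.
0.3093 < 0.6393, so adding dogwhelks would lower the average — exclude it.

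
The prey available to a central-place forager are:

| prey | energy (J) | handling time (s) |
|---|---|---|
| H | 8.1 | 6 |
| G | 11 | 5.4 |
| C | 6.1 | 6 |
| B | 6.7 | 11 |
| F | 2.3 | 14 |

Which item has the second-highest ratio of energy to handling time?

H

Profitability E/h (J/s): H = 8.1/6 = 1.35, G = 11/5.4 = 2.04, C = 6.1/6 = 1.02, B = 6.7/11 = 0.609, F = 2.3/14 = 0.164.
Ranked: G > H > C > B > F.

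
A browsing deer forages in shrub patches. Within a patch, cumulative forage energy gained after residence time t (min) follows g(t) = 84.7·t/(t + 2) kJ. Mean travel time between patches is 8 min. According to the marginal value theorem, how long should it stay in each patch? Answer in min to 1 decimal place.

4.0 min

Maximise g(t)/(T+t): set derivative to zero → g'(t)(T+t) = g(t).
g'(t) = 84.7·2/(t + 2)². Setting 84.7·2/(t+2)² = 84.7t/[(t+2)(8+t)] gives 2(8+t) = t(t+2), so t² = 2×8 = 16.
t* = √16 = 4 min.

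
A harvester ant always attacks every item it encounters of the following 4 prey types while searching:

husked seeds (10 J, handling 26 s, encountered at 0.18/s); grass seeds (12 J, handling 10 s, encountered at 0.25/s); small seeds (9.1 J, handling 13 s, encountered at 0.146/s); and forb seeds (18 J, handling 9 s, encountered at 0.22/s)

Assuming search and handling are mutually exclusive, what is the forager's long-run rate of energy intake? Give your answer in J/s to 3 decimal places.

0.837 J/s

R = Σλ_iE_i / (1 + Σλ_ih_i)
Numerator: 0.18×10 + 0.25×12 + 0.146×9.1 + 0.22×18 = 10.09
Denominator: 1 + 0.18×26 + 0.25×10 + 0.146×13 + 0.22×9 = 12.06
R = 10.09/12.06 = 0.8367 J/s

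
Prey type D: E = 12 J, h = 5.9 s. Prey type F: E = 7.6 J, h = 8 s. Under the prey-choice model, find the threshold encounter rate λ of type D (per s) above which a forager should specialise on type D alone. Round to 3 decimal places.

Drop type F once their profitability E₂/h₂ falls below the rate achievable on type D alone: E₂/h₂ = λE₁/(1 + λh₁).
Solve for λ: λE₁h₂ = E₂(1 + λh₁) → λ(E₁h₂ − E₂h₁) = E₂ → λ = E₂/(E₁h₂ − E₂h₁).
λ = 7.6/(12×8 − 7.6×5.9) = 7.6/51.16 = 0.1486 per s.

0.149 per s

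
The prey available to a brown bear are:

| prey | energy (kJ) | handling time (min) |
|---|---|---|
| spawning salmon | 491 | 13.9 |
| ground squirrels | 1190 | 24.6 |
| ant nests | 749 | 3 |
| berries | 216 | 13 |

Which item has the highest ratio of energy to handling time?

ant nests

In descending order of E/h:
ant nests: 749/3 = 250 kJ/min
ground squirrels: 1190/24.6 = 48.4 kJ/min
spawning salmon: 491/13.9 = 35.3 kJ/min
berries: 216/13 = 16.6 kJ/min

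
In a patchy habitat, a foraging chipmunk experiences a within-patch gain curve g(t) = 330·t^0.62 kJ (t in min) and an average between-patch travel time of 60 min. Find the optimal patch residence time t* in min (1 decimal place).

By the marginal value theorem, leave when the instantaneous gain rate g'(t) equals the habitat-wide average g(t)/(T + t).
g'(t) = 0.62·330·t^-0.38. Setting 0.62·330·t^-0.38 = 330·t^0.62/(60+t) gives 0.62(60+t) = t, so 0.38·t = 0.62×60.
t* = 0.62×60/0.38 = 97.89 min.

97.9 min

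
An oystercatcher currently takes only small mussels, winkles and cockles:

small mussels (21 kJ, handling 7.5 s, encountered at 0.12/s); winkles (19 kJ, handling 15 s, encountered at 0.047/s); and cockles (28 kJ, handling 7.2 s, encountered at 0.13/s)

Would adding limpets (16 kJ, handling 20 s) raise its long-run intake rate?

No

Intake rate on the current diet: R = (0.12×21 + 0.047×19 + 0.13×28) / (1 + 0.12×7.5 + 0.047×15 + 0.13×7.2) = 7.053/3.541 = 1.992 kJ/s.
Profitability of limpets: 16/20 = 0.8 kJ/s.
Since 0.8 < R, time spent handling limpets is better spent searching.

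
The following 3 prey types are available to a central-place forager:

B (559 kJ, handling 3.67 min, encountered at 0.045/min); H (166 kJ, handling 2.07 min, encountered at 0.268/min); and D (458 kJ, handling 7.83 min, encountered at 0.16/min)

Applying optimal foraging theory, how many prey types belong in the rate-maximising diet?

3

Profitabilities (E/h, kJ/min): B 152, H 80.2, D 58.5. Add prey in this order while the next type's profitability exceeds the intake rate on those already taken.
Rate on top 1: 21.59. H: 80.2 > 21.59 → include.
Rate on top 2: 40.49. D: 58.5 > 40.49 → include.
Optimal diet: B, H, D — 3 of 3 types.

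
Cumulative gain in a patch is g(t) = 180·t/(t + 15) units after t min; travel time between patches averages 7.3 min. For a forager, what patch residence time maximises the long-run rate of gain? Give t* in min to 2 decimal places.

10.46 min

Maximise g(t)/(T+t): set derivative to zero → g'(t)(T+t) = g(t).
g'(t) = 180·15/(t + 15)². Setting 180·15/(t+15)² = 180t/[(t+15)(7.3+t)] gives 15(7.3+t) = t(t+15), so t² = 15×7.3 = 109.5.
t* = √109.5 = 10.46 min.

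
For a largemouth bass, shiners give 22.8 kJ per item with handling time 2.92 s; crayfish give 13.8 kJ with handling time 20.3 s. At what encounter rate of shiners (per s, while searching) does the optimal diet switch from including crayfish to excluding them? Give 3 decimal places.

Drop crayfish once their profitability E₂/h₂ falls below the rate achievable on shiners alone: E₂/h₂ = λE₁/(1 + λh₁).
Solve for λ: λE₁h₂ = E₂(1 + λh₁) → λ(E₁h₂ − E₂h₁) = E₂ → λ = E₂/(E₁h₂ − E₂h₁).
λ = 13.8/(22.8×20.3 − 13.8×2.92) = 13.8/422.5 = 0.03266 per s.

0.033 per s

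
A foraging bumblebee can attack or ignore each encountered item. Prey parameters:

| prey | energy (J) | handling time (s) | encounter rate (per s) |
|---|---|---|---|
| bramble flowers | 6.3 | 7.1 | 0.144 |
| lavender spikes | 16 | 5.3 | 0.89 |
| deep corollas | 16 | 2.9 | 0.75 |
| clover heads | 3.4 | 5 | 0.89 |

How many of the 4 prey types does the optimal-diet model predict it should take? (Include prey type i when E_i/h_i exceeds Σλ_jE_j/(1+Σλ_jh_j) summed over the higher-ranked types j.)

1

E/h in descending order: deep corollas 5.52, lavender spikes 3.02, bramble flowers 0.887, clover heads 0.68 J/s. The optimal diet is the largest prefix of this list for which every included type satisfies E_i/h_i > R on the types above it.
Rate on top 1: 3.78. lavender spikes: 3.02 < 3.78 → exclude; stop.
Optimal diet: deep corollas — 1 of 4 types.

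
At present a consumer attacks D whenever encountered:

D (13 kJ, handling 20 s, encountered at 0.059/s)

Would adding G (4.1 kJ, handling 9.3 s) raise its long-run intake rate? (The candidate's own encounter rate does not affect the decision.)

Intake rate on the current diet: R = (0.059×13) / (1 + 0.059×20) = 0.767/2.18 = 0.3518 kJ/s.
Profitability of G: 4.1/9.3 = 0.4409 kJ/s.
Since 0.4409 > R, including G increases the long-run rate.

Yes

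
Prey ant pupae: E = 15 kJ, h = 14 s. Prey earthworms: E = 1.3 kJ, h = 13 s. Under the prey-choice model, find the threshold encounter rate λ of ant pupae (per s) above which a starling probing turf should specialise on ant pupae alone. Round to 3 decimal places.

The zero-one rule: include earthworms iff E₂/h₂ > λE₁/(1+λh₁). Equality gives the switch point.
λE₁h₂ = E₂ + λE₂h₁ ⇒ λ = E₂/(E₁h₂ − E₂h₁) = 1.3/(195 − 18.2) = 0.007353 per s.

0.007 per s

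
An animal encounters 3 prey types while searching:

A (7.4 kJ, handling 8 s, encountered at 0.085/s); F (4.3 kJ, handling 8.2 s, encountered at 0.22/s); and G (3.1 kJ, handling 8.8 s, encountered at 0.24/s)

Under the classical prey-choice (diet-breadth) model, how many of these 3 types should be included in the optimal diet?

Rank by E/h (kJ/s): A 0.925, F 0.524, G 0.352. Include each in turn until the next type's E/h falls below the running intake rate.
Rate on top 1: 0.3744. F: 0.524 > 0.3744 → include.
Rate on top 2: 0.4521. G: 0.352 < 0.4521 → exclude; stop.
Optimal diet: A, F — 2 of 3 types.

2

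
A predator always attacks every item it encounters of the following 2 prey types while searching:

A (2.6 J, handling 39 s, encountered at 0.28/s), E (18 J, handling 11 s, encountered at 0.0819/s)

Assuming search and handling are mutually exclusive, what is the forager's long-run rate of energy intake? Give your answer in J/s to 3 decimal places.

R = Σλ_iE_i / (1 + Σλ_ih_i)
Numerator: 0.28×2.6 + 0.0819×18 = 2.202
Denominator: 1 + 0.28×39 + 0.0819×11 = 12.82
R = 2.202/12.82 = 0.1718 J/s

0.172 J/s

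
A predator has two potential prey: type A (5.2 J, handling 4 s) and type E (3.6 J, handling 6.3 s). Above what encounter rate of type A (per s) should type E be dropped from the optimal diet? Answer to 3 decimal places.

Drop type E once their profitability E₂/h₂ falls below the rate achievable on type A alone: E₂/h₂ = λE₁/(1 + λh₁).
Solve for λ: λE₁h₂ = E₂(1 + λh₁) → λ(E₁h₂ − E₂h₁) = E₂ → λ = E₂/(E₁h₂ − E₂h₁).
λ = 3.6/(5.2×6.3 − 3.6×4) = 3.6/18.36 = 0.1961 per s.

0.196 per s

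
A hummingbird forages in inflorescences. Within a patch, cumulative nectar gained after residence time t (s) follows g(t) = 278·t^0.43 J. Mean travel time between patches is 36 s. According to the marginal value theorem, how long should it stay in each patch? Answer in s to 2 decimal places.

Optimal t* satisfies g'(t*) = g(t*)/(T + t*).
g'(t) = 0.43·278·t^-0.57. Setting 0.43·278·t^-0.57 = 278·t^0.43/(36+t) gives 0.43(36+t) = t, so 0.57·t = 0.43×36.
t* = 0.43×36/0.57 = 27.16 s.

27.16 s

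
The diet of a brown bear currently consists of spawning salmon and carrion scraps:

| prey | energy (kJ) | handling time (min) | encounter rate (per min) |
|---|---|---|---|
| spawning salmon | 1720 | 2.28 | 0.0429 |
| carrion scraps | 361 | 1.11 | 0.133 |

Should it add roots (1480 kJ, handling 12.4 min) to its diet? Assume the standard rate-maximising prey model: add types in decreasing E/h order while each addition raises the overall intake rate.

Yes

Intake rate on the current diet: R = (0.0429×1720 + 0.133×361) / (1 + 0.0429×2.28 + 0.133×1.11) = 121.8/1.245 = 97.8 kJ/min.
roots: E/h = 1480/12.4 = 119.4 kJ/min.
119.4 > 97.8, so adding roots raises the average — include it.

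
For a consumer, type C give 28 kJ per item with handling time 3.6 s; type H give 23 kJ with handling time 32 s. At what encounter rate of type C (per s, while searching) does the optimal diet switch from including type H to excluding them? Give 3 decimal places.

0.028 per s

The zero-one rule: include type H iff E₂/h₂ > λE₁/(1+λh₁). Equality gives the switch point.
λE₁h₂ = E₂ + λE₂h₁ ⇒ λ = E₂/(E₁h₂ − E₂h₁) = 23/(896 − 82.8) = 0.02828 per s.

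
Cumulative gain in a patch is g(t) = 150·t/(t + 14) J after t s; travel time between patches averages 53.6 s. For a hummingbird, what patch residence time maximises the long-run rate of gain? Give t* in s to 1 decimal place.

27.4 s

By the marginal value theorem, leave when the instantaneous gain rate g'(t) equals the habitat-wide average g(t)/(T + t).
g'(t) = 150·14/(t + 14)². Setting 150·14/(t+14)² = 150t/[(t+14)(53.6+t)] gives 14(53.6+t) = t(t+14), so t² = 14×53.6 = 750.4.
t* = √750.4 = 27.39 s.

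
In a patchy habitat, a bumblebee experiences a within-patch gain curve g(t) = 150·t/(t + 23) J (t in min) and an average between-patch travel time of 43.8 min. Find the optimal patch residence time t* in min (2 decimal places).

31.74 min

By the marginal value theorem, leave when the instantaneous gain rate g'(t) equals the habitat-wide average g(t)/(T + t).
g'(t) = 150·23/(t + 23)². Setting 150·23/(t+23)² = 150t/[(t+23)(43.8+t)] gives 23(43.8+t) = t(t+23), so t² = 23×43.8 = 1007.
t* = √1007 = 31.74 min.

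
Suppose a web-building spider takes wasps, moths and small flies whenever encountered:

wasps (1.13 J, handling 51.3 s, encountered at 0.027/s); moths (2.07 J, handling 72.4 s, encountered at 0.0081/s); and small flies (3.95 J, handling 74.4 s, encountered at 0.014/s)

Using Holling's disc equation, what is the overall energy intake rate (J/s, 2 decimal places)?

R = (0.027×1.13 + 0.0081×2.07 + 0.014×3.95) / (1 + 0.027×51.3 + 0.0081×72.4 + 0.014×74.4) = 0.1026/4.013 = 0.02556 J/s.

0.03 J/s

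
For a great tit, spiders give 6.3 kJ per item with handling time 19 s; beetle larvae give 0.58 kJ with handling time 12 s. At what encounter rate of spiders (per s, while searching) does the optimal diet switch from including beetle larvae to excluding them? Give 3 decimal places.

0.009 per s

The zero-one rule: include beetle larvae iff E₂/h₂ > λE₁/(1+λh₁). Equality gives the switch point.
λE₁h₂ = E₂ + λE₂h₁ ⇒ λ = E₂/(E₁h₂ − E₂h₁) = 0.58/(75.6 − 11.02) = 0.008981 per s.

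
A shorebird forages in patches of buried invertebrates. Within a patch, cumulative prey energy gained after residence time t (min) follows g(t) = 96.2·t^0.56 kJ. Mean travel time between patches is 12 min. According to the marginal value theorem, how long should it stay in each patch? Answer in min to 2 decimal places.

Optimal t* satisfies g'(t*) = g(t*)/(T + t*).
g'(t) = 0.56·96.2·t^-0.44. Setting 0.56·96.2·t^-0.44 = 96.2·t^0.56/(12+t) gives 0.56(12+t) = t, so 0.44·t = 0.56×12.
t* = 0.56×12/0.44 = 15.27 min.

15.27 min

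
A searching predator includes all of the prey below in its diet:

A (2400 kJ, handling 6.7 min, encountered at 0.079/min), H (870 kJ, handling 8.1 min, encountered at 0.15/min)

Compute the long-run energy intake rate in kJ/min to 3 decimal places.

116.642 kJ/min

R = Σλ_iE_i / (1 + Σλ_ih_i)
Numerator: 0.079×2400 + 0.15×870 = 320.1
Denominator: 1 + 0.079×6.7 + 0.15×8.1 = 2.744
R = 320.1/2.744 = 116.6 kJ/min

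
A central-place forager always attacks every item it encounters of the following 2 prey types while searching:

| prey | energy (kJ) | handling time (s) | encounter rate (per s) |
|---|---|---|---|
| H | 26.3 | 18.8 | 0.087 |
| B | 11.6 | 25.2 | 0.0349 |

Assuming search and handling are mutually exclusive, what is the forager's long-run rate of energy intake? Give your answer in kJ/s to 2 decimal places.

0.77 kJ/s

R = (0.087×26.3 + 0.0349×11.6) / (1 + 0.087×18.8 + 0.0349×25.2) = 2.693/3.515 = 0.7661 kJ/s.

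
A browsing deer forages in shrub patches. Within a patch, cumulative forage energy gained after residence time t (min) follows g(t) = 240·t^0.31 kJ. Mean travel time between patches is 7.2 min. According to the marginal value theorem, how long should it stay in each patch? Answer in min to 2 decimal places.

3.23 min

By the marginal value theorem, leave when the instantaneous gain rate g'(t) equals the habitat-wide average g(t)/(T + t).
g'(t) = 0.31·240·t^-0.69. Setting 0.31·240·t^-0.69 = 240·t^0.31/(7.2+t) gives 0.31(7.2+t) = t, so 0.69·t = 0.31×7.2.
t* = 0.31×7.2/0.69 = 3.235 min.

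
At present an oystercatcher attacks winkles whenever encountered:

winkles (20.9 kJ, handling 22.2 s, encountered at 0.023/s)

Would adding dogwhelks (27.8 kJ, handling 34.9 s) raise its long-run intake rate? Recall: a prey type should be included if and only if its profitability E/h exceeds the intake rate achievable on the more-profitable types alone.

Yes

On winkles alone, R = ΣλE/(1+Σλh) = 0.4807/1.511 = 0.3182 kJ/s.
Profitability of dogwhelks: 27.8/34.9 = 0.7966 kJ/s.
0.7966 > 0.3182, so adding dogwhelks raises the average — include it.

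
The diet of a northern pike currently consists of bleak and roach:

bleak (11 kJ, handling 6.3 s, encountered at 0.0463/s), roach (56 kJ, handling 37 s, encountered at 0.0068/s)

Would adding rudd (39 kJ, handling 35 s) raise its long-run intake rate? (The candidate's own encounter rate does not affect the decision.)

On bleak and roach alone, R = ΣλE/(1+Σλh) = 0.8901/1.543 = 0.5768 kJ/s.
rudd: E/h = 39/35 = 1.114 kJ/s.
Since 1.114 > R, including rudd increases the long-run rate.

Yes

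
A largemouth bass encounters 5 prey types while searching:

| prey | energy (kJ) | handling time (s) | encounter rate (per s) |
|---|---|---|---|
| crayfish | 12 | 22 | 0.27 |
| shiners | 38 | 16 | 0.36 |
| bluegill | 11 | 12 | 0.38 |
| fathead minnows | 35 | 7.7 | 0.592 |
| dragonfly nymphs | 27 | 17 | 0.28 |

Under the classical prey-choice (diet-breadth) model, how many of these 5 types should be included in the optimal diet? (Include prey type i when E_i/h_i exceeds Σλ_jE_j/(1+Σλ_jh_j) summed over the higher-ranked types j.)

Rank by E/h (kJ/s): fathead minnows 4.55, shiners 2.38, dragonfly nymphs 1.59, bluegill 0.917, crayfish 0.545. Include each in turn until the next type's E/h falls below the running intake rate.
Rate on top 1: 3.728. shiners: 2.38 < 3.728 → exclude; stop.
Optimal diet: fathead minnows — 1 of 5 types.

1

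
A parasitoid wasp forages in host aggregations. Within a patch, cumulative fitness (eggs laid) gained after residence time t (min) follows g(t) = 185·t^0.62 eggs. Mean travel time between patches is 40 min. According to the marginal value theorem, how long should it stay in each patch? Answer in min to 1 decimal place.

By the marginal value theorem, leave when the instantaneous gain rate g'(t) equals the habitat-wide average g(t)/(T + t).
g'(t) = 0.62·185·t^-0.38. Setting 0.62·185·t^-0.38 = 185·t^0.62/(40+t) gives 0.62(40+t) = t, so 0.38·t = 0.62×40.
t* = 0.62×40/0.38 = 65.26 min.

65.3 min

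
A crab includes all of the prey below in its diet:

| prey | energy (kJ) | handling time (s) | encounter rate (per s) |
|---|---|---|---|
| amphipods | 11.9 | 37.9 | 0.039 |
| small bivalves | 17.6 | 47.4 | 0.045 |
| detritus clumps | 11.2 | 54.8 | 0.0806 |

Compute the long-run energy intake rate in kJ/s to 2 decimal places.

Energy encountered per unit search time: 0.039×11.9 + 0.045×17.6 + 0.0806×11.2 = 2.159 kJ/s.
Handling time per unit search time: 0.039×37.9 + 0.045×47.4 + 0.0806×54.8 = 8.028.
Rate = 2.159/(1 + 8.028) = 0.2391 kJ/s.

0.24 kJ/s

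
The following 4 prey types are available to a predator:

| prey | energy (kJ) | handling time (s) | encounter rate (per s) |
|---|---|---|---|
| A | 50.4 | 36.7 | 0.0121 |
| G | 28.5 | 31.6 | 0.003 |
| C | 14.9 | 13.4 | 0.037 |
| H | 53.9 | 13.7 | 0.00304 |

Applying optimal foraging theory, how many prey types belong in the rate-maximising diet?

Rank by E/h (kJ/s): H 3.93, A 1.37, C 1.11, G 0.902. Include each in turn until the next type's E/h falls below the running intake rate.
Rate on top 1: 0.1573. A: 1.37 > 0.1573 → include.
Rate on top 2: 0.5208. C: 1.11 > 0.5208 → include.
Rate on top 3: 0.6687. G: 0.902 > 0.6687 → include.
Optimal diet: H, A, C, G — 4 of 4 types.

4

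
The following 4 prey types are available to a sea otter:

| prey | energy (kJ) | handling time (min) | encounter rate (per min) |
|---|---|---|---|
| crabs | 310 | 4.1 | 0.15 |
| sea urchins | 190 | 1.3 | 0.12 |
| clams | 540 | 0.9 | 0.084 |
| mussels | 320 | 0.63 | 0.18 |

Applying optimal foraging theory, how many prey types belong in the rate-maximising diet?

Rank by E/h (kJ/min): clams 600, mussels 508, sea urchins 146, crabs 75.6. Include each in turn until the next type's E/h falls below the running intake rate.
Rate on top 1: 42.17. mussels: 508 > 42.17 → include.
Rate on top 2: 86.59. sea urchins: 146 > 86.59 → include.
Rate on top 3: 93.5. crabs: 75.6 < 93.5 → exclude; stop.
Optimal diet: clams, mussels, sea urchins — 3 of 4 types.

3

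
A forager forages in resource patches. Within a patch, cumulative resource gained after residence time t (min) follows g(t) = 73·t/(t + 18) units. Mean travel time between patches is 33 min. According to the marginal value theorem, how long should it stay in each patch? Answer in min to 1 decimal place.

24.4 min

Optimal t* satisfies g'(t*) = g(t*)/(T + t*).
g'(t) = 73·18/(t + 18)². Setting 73·18/(t+18)² = 73t/[(t+18)(33+t)] gives 18(33+t) = t(t+18), so t² = 18×33 = 594.
t* = √594 = 24.37 min.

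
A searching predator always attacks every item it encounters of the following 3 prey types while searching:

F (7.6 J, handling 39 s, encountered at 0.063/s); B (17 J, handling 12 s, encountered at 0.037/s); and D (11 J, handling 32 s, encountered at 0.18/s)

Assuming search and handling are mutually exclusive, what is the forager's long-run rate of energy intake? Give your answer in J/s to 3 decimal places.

0.320 J/s

Energy encountered per unit search time: 0.063×7.6 + 0.037×17 + 0.18×11 = 3.088 J/s.
Handling time per unit search time: 0.063×39 + 0.037×12 + 0.18×32 = 8.661.
Rate = 3.088/(1 + 8.661) = 0.3196 J/s.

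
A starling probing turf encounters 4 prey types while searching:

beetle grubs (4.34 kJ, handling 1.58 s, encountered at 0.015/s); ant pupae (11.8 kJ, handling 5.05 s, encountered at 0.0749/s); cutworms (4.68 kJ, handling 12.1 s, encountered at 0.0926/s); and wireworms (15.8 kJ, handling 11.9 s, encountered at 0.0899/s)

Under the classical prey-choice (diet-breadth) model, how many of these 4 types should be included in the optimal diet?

3

E/h in descending order: beetle grubs 2.75, ant pupae 2.34, wireworms 1.33, cutworms 0.387 kJ/s. The optimal diet is the largest prefix of this list for which every included type satisfies E_i/h_i > R on the types above it.
Rate on top 1: 0.06359. ant pupae: 2.34 > 0.06359 → include.
Rate on top 2: 0.6769. wireworms: 1.33 > 0.6769 → include.
Rate on top 3: 0.9586. cutworms: 0.387 < 0.9586 → exclude; stop.
Optimal diet: beetle grubs, ant pupae, wireworms — 3 of 4 types.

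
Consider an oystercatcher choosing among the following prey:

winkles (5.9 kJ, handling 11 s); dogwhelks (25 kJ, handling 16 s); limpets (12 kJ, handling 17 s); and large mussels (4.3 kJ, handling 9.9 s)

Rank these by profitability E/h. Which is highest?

dogwhelks

Profitability E/h (kJ/s): winkles = 5.9/11 = 0.536, dogwhelks = 25/16 = 1.56, limpets = 12/17 = 0.706, large mussels = 4.3/9.9 = 0.434.
Ranked: dogwhelks > limpets > winkles > large mussels.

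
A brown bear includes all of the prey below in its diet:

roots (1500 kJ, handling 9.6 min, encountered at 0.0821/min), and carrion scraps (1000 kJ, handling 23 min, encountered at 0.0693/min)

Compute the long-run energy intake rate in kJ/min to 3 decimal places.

R = Σλ_iE_i / (1 + Σλ_ih_i)
Numerator: 0.0821×1500 + 0.0693×1000 = 192.4
Denominator: 1 + 0.0821×9.6 + 0.0693×23 = 3.382
R = 192.4/3.382 = 56.9 kJ/min

56.903 kJ/min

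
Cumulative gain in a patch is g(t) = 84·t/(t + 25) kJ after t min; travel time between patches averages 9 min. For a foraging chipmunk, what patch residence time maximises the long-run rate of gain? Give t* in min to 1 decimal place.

15.0 min

Maximise g(t)/(T+t): set derivative to zero → g'(t)(T+t) = g(t).
g'(t) = 84·25/(t + 25)². Setting 84·25/(t+25)² = 84t/[(t+25)(9+t)] gives 25(9+t) = t(t+25), so t² = 25×9 = 225.
t* = √225 = 15 min.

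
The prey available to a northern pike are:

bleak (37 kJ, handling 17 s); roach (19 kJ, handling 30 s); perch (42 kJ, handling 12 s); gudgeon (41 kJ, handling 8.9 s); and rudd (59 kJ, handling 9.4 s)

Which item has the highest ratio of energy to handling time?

rudd

In descending order of E/h:
rudd: 59/9.4 = 6.28 kJ/s
gudgeon: 41/8.9 = 4.61 kJ/s
perch: 42/12 = 3.5 kJ/s
bleak: 37/17 = 2.18 kJ/s
roach: 19/30 = 0.633 kJ/s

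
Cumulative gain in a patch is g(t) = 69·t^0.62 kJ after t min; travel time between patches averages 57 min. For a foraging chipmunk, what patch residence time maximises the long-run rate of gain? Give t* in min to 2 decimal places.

93.00 min

By the marginal value theorem, leave when the instantaneous gain rate g'(t) equals the habitat-wide average g(t)/(T + t).
g'(t) = 0.62·69·t^-0.38. Setting 0.62·69·t^-0.38 = 69·t^0.62/(57+t) gives 0.62(57+t) = t, so 0.38·t = 0.62×57.
t* = 0.62×57/0.38 = 93 min.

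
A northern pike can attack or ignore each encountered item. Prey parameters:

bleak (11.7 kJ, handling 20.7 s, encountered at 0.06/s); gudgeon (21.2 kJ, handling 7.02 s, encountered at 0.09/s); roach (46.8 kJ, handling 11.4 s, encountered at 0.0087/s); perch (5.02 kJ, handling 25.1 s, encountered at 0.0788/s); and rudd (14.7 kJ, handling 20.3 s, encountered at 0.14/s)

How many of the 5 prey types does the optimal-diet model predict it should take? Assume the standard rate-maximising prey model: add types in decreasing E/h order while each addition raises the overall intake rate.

Profitabilities (E/h, kJ/s): roach 4.11, gudgeon 3.02, rudd 0.724, bleak 0.565, perch 0.2. Add prey in this order while the next type's profitability exceeds the intake rate on those already taken.
Rate on top 1: 0.3704. gudgeon: 3.02 > 0.3704 → include.
Rate on top 2: 1.337. rudd: 0.724 < 1.337 → exclude; stop.
Optimal diet: roach, gudgeon — 2 of 5 types.

2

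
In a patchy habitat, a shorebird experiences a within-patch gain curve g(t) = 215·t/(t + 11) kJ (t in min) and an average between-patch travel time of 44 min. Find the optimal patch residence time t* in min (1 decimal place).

Maximise g(t)/(T+t): set derivative to zero → g'(t)(T+t) = g(t).
g'(t) = 215·11/(t + 11)². Setting 215·11/(t+11)² = 215t/[(t+11)(44+t)] gives 11(44+t) = t(t+11), so t² = 11×44 = 484.
t* = √484 = 22 min.

22.0 min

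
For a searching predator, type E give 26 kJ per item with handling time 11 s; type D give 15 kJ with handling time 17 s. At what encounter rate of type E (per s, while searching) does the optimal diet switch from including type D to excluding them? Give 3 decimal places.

0.054 per s

At the threshold, the rate on type E alone equals the profitability of type D: λ·26/(1 + λ·11) = 15/17 = 0.8824.
Rearranging, λ(26 − 0.8824×11) = 0.8824, so λ = 0.8824/16.29 = 0.05415 per s.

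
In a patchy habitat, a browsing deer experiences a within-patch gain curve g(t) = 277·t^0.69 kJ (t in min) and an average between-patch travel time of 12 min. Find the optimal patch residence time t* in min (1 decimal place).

By the marginal value theorem, leave when the instantaneous gain rate g'(t) equals the habitat-wide average g(t)/(T + t).
g'(t) = 0.69·277·t^-0.31. Setting 0.69·277·t^-0.31 = 277·t^0.69/(12+t) gives 0.69(12+t) = t, so 0.31·t = 0.69×12.
t* = 0.69×12/0.31 = 26.71 min.

26.7 min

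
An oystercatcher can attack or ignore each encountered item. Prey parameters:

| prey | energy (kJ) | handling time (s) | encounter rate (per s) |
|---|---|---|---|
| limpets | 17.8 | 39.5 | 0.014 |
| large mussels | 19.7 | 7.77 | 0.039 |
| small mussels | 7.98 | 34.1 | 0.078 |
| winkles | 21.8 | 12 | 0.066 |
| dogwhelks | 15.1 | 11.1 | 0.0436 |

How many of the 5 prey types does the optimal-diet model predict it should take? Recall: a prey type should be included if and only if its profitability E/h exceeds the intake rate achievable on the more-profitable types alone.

3

Rank by E/h (kJ/s): large mussels 2.54, winkles 1.82, dogwhelks 1.36, limpets 0.451, small mussels 0.234. Include each in turn until the next type's E/h falls below the running intake rate.
Rate on top 1: 0.5896. winkles: 1.82 > 0.5896 → include.
Rate on top 2: 1.053. dogwhelks: 1.36 > 1.053 → include.
Rate on top 3: 1.111. limpets: 0.451 < 1.111 → exclude; stop.
Optimal diet: large mussels, winkles, dogwhelks — 3 of 5 types.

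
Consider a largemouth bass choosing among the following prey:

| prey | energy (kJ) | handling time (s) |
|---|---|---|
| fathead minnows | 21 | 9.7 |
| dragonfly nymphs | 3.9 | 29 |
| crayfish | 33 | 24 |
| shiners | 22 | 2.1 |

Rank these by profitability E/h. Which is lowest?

dragonfly nymphs

Profitability E/h (kJ/s): fathead minnows = 21/9.7 = 2.16, dragonfly nymphs = 3.9/29 = 0.134, crayfish = 33/24 = 1.38, shiners = 22/2.1 = 10.5.
Ranked: shiners > fathead minnows > crayfish > dragonfly nymphs.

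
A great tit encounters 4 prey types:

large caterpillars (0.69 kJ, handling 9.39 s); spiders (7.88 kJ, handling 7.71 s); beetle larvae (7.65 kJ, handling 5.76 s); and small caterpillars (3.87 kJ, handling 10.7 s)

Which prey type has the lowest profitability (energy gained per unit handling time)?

large caterpillars

In descending order of E/h:
beetle larvae: 7.65/5.76 = 1.33 kJ/s
spiders: 7.88/7.71 = 1.02 kJ/s
small caterpillars: 3.87/10.7 = 0.362 kJ/s
large caterpillars: 0.69/9.39 = 0.0735 kJ/s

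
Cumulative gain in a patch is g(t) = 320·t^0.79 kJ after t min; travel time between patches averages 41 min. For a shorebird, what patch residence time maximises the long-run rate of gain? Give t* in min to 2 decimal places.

154.24 min

Optimal t* satisfies g'(t*) = g(t*)/(T + t*).
g'(t) = 0.79·320·t^-0.21. Setting 0.79·320·t^-0.21 = 320·t^0.79/(41+t) gives 0.79(41+t) = t, so 0.21·t = 0.79×41.
t* = 0.79×41/0.21 = 154.2 min.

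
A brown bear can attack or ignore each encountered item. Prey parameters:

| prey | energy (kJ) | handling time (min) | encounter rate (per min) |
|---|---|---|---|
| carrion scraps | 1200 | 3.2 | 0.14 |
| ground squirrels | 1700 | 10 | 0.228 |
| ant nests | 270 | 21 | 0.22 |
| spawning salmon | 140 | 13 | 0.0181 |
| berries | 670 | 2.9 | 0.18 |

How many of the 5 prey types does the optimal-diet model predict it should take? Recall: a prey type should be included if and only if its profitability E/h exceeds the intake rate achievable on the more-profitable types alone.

3

Rank by E/h (kJ/min): carrion scraps 375, berries 231, ground squirrels 170, ant nests 12.9, spawning salmon 10.8. Include each in turn until the next type's E/h falls below the running intake rate.
Rate on top 1: 116. berries: 231 > 116 → include.
Rate on top 2: 146.5. ground squirrels: 170 > 146.5 → include.
Rate on top 3: 159.1. ant nests: 12.9 < 159.1 → exclude; stop.
Optimal diet: carrion scraps, berries, ground squirrels — 3 of 5 types.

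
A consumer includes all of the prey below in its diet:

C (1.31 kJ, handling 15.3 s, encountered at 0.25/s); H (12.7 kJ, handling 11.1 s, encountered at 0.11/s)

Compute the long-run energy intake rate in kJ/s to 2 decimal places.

R = Σλ_iE_i / (1 + Σλ_ih_i)
Numerator: 0.25×1.31 + 0.11×12.7 = 1.724
Denominator: 1 + 0.25×15.3 + 0.11×11.1 = 6.046
R = 1.724/6.046 = 0.2852 kJ/s

0.29 kJ/s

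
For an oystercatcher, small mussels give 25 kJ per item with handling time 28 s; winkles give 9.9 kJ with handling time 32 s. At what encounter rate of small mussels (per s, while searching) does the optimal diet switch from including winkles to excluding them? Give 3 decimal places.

Drop winkles once their profitability E₂/h₂ falls below the rate achievable on small mussels alone: E₂/h₂ = λE₁/(1 + λh₁).
Solve for λ: λE₁h₂ = E₂(1 + λh₁) → λ(E₁h₂ − E₂h₁) = E₂ → λ = E₂/(E₁h₂ − E₂h₁).
λ = 9.9/(25×32 − 9.9×28) = 9.9/522.8 = 0.01894 per s.

0.019 per s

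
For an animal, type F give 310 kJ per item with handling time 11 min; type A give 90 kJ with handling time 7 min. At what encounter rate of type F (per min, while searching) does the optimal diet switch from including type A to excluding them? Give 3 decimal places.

At the threshold, the rate on type F alone equals the profitability of type A: λ·310/(1 + λ·11) = 90/7 = 12.86.
Rearranging, λ(310 − 12.86×11) = 12.86, so λ = 12.86/168.6 = 0.07627 per min.

0.076 per min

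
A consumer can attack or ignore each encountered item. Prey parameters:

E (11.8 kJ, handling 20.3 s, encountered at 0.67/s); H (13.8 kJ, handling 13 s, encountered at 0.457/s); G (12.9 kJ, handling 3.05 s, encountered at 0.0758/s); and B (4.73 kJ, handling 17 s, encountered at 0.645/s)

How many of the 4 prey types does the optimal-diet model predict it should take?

Profitabilities (E/h, kJ/s): G 4.23, H 1.06, E 0.581, B 0.278. Add prey in this order while the next type's profitability exceeds the intake rate on those already taken.
Rate on top 1: 0.7942. H: 1.06 > 0.7942 → include.
Rate on top 2: 1.016. E: 0.581 < 1.016 → exclude; stop.
Optimal diet: G, H — 2 of 4 types.

2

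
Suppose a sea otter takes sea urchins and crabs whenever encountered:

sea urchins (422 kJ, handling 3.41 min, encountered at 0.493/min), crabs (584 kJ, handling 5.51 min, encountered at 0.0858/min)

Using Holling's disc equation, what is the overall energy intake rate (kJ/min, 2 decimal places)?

81.85 kJ/min

R = Σλ_iE_i / (1 + Σλ_ih_i)
Numerator: 0.493×422 + 0.0858×584 = 258.2
Denominator: 1 + 0.493×3.41 + 0.0858×5.51 = 3.154
R = 258.2/3.154 = 81.85 kJ/min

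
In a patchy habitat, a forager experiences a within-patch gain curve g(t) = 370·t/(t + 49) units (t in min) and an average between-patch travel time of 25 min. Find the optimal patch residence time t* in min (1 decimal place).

35.0 min

By the marginal value theorem, leave when the instantaneous gain rate g'(t) equals the habitat-wide average g(t)/(T + t).
g'(t) = 370·49/(t + 49)². Setting 370·49/(t+49)² = 370t/[(t+49)(25+t)] gives 49(25+t) = t(t+49), so t² = 49×25 = 1225.
t* = √1225 = 35 min.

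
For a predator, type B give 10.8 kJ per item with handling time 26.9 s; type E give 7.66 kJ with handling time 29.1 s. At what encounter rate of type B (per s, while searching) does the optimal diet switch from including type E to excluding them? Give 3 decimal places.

0.071 per s

Drop type E once their profitability E₂/h₂ falls below the rate achievable on type B alone: E₂/h₂ = λE₁/(1 + λh₁).
Solve for λ: λE₁h₂ = E₂(1 + λh₁) → λ(E₁h₂ − E₂h₁) = E₂ → λ = E₂/(E₁h₂ − E₂h₁).
λ = 7.66/(10.8×29.1 − 7.66×26.9) = 7.66/108.2 = 0.07078 per s.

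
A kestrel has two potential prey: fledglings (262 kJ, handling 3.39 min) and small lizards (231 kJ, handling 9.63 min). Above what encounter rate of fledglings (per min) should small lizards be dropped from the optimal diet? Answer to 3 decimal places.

0.133 per min

At the threshold, the rate on fledglings alone equals the profitability of small lizards: λ·262/(1 + λ·3.39) = 231/9.63 = 23.99.
Rearranging, λ(262 − 23.99×3.39) = 23.99, so λ = 23.99/180.7 = 0.1328 per min.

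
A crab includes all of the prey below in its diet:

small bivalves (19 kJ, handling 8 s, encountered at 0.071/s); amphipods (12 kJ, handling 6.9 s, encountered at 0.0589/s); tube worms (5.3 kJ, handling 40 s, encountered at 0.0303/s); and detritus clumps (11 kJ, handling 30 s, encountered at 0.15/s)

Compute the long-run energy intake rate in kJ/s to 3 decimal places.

Energy encountered per unit search time: 0.071×19 + 0.0589×12 + 0.0303×5.3 + 0.15×11 = 3.866 kJ/s.
Handling time per unit search time: 0.071×8 + 0.0589×6.9 + 0.0303×40 + 0.15×30 = 6.686.
Rate = 3.866/(1 + 6.686) = 0.503 kJ/s.

0.503 kJ/s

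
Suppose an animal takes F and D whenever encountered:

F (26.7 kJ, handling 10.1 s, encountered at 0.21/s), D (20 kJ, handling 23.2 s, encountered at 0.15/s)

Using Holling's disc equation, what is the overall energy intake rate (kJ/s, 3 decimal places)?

Energy encountered per unit search time: 0.21×26.7 + 0.15×20 = 8.607 kJ/s.
Handling time per unit search time: 0.21×10.1 + 0.15×23.2 = 5.601.
Rate = 8.607/(1 + 5.601) = 1.304 kJ/s.

1.304 kJ/s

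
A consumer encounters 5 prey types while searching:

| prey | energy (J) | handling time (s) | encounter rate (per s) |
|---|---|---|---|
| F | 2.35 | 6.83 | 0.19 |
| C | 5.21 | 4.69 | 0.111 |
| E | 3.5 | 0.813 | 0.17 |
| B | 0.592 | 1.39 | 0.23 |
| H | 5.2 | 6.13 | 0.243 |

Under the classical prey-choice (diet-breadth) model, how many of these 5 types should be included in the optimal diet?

3

Profitabilities (E/h, J/s): E 4.31, C 1.11, H 0.848, B 0.426, F 0.344. Add prey in this order while the next type's profitability exceeds the intake rate on those already taken.
Rate on top 1: 0.5228. C: 1.11 > 0.5228 → include.
Rate on top 2: 0.7073. H: 0.848 > 0.7073 → include.
Rate on top 3: 0.774. B: 0.426 < 0.774 → exclude; stop.
Optimal diet: E, C, H — 3 of 5 types.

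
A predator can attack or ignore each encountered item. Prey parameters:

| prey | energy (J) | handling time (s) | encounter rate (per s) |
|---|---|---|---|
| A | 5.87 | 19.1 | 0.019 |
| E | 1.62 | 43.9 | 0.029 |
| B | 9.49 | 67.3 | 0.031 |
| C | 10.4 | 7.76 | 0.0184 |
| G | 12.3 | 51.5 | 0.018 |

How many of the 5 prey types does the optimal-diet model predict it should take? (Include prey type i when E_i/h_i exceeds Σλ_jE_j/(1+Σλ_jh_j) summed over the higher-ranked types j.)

3

E/h in descending order: C 1.34, A 0.307, G 0.239, B 0.141, E 0.0369 J/s. The optimal diet is the largest prefix of this list for which every included type satisfies E_i/h_i > R on the types above it.
Rate on top 1: 0.1675. A: 0.307 > 0.1675 → include.
Rate on top 2: 0.2012. G: 0.239 > 0.2012 → include.
Rate on top 3: 0.2155. B: 0.141 < 0.2155 → exclude; stop.
Optimal diet: C, A, G — 3 of 5 types.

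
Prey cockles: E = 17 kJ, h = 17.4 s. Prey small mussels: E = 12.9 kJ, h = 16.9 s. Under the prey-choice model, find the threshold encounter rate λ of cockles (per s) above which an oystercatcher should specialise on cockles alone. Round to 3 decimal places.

At the threshold, the rate on cockles alone equals the profitability of small mussels: λ·17/(1 + λ·17.4) = 12.9/16.9 = 0.7633.
Rearranging, λ(17 − 0.7633×17.4) = 0.7633, so λ = 0.7633/3.718 = 0.2053 per s.

0.205 per s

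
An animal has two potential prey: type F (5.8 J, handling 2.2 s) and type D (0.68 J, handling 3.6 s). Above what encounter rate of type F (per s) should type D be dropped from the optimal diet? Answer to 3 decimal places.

0.035 per s

The zero-one rule: include type D iff E₂/h₂ > λE₁/(1+λh₁). Equality gives the switch point.
λE₁h₂ = E₂ + λE₂h₁ ⇒ λ = E₂/(E₁h₂ − E₂h₁) = 0.68/(20.88 − 1.496) = 0.03508 per s.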